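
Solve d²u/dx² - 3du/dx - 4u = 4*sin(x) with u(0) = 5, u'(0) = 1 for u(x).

u = -10*sin(x)/17 + 6*cos(x)/17 + 17*exp(-x)/5 + 106*exp(4*x)/85

Characteristic equation r² - 3r - 4 = 0 factors as (r + 1)(r - 4) = 0, so r = -1, 4.
Hence u_h = C1*exp(-x) + C2*exp(4*x).
Try u_p = A*cos(x) + B*sin(x). Substituting and equating the coefficients of cos(x) and sin(x) gives A = 6/17, B = -10/17, so u_p = -10*sin(x)/17 + 6*cos(x)/17.
General solution: u = -10*sin(x)/17 + 6*cos(x)/17 + C1*exp(-x) + C2*exp(4*x).
Apply the initial conditions: u(0) = 6/17 + C1 + C2 = 5 and u'(0) = -10/17 - C1 + 4*C2 = 1. Solving gives C1 = 17/5, C2 = 106/85.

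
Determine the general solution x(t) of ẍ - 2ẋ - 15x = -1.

x = 1/15 + C1*exp(5*t) + C2*exp(-3*t)

Characteristic equation r² - 2r - 15 = 0 factors as (r - 5)(r + 3) = 0, so r = 5, -3.
Hence x_h = C1*exp(5*t) + C2*exp(-3*t).
For the particular solution try x_p = A0. Substituting and matching coefficients of each power of t gives A0 = 1/15, so x_p = 1/15.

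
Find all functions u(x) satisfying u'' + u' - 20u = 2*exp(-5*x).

Characteristic equation r² + r - 20 = 0 factors as (r - 4)(r + 5) = 0, so r = 4, -5.
Hence u_h = C1*exp(4*x) + C2*exp(-5*x).
Since exp(-5*x) solves the homogeneous equation (r = -5 is a root of multiplicity 1), multiply the trial by x. Try u_p = A*x*exp(-5*x). Substituting into the equation and dividing by exp(-5*x) gives A = -2/9, so u_p = -2*x*exp(-5*x)/9.

u = C1*exp(4*x) + C2*exp(-5*x) - 2*x*exp(-5*x)/9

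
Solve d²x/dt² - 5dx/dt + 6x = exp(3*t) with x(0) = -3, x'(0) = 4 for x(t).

Characteristic equation r² - 5r + 6 = 0 factors as (r - 2)(r - 3) = 0, so r = 2, 3.
Hence x_h = C1*exp(2*t) + C2*exp(3*t).
Since exp(3*t) solves the homogeneous equation (r = 3 is a root of multiplicity 1), multiply the trial by t. Try x_p = A*t*exp(3*t). Substituting into the equation and dividing by exp(3*t) gives A = 1, so x_p = t*exp(3*t).
General solution: x = C1*exp(2*t) + C2*exp(3*t) + t*exp(3*t).
Apply the initial conditions: x(0) = C1 + C2 = -3 and x'(0) = 1 + 2*C1 + 3*C2 = 4. Solving gives C1 = -12, C2 = 9.

x = -12*exp(2*t) + 9*exp(3*t) + t*exp(3*t)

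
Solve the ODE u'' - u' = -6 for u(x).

Characteristic equation r² - r = 0 factors as (r - 1)r = 0, so r = 1, 0.
Hence u_h = C1*exp(x) + C2.
Since 1 solves the homogeneous equation (r = 0 is a root of multiplicity 1), multiply the trial by x. Try u_p = A*x. Substituting into the equation and dividing by 1 gives A = 6, so u_p = 6*x.

u = C2 + 6*x + C1*exp(x)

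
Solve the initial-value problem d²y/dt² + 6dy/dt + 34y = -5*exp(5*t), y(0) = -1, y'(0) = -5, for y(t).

Characteristic equation r² + 6r + 34 = 0 has discriminant (6)² - 4·(34) = -100 < 0, so r = -3 ± 5i.
Hence y_h = C1*cos(5*t)*exp(-3*t) + C2*exp(-3*t)*sin(5*t).
Try y_p = A*exp(5*t). Substituting into the equation and dividing by exp(5*t) gives A = -5/89, so y_p = -5*exp(5*t)/89.
General solution: y = -5*exp(5*t)/89 + C1*cos(5*t)*exp(-3*t) + C2*exp(-3*t)*sin(5*t).
Apply the initial conditions: y(0) = -5/89 + C1 = -1 and y'(0) = -25/89 - 3*C1 + 5*C2 = -5. Solving gives C1 = -84/89, C2 = -672/445.

y = -5*exp(5*t)/89 - 672*exp(-3*t)*sin(5*t)/445 - 84*cos(5*t)*exp(-3*t)/89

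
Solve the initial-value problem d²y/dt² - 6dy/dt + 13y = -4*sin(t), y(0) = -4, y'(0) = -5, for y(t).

y = -4*sin(t)/15 - 2*cos(t)/15 - 58*cos(2*t)*exp(3*t)/15 + 103*exp(3*t)*sin(2*t)/30

Characteristic equation r² - 6r + 13 = 0 has discriminant (-6)² - 4·(13) = -16 < 0, so r = 3 ± 2i.
Hence y_h = C1*cos(2*t)*exp(3*t) + C2*exp(3*t)*sin(2*t).
Try y_p = A*cos(t) + B*sin(t). Substituting and equating the coefficients of cos(t) and sin(t) gives A = -2/15, B = -4/15, so y_p = -4*sin(t)/15 - 2*cos(t)/15.
General solution: y = -4*sin(t)/15 - 2*cos(t)/15 + C1*cos(2*t)*exp(3*t) + C2*exp(3*t)*sin(2*t).
Apply the initial conditions: y(0) = -2/15 + C1 = -4 and y'(0) = -4/15 + 2*C2 + 3*C1 = -5. Solving gives C1 = -58/15, C2 = 103/30.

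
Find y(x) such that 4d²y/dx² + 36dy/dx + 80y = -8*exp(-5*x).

Divide through by 4: y'' + 9y' + 20y = -2*exp(-5*x).
Characteristic equation r² + 9r + 20 = 0 factors as (r + 4)(r + 5) = 0, so r = -4, -5.
Hence y_h = C1*exp(-4*x) + C2*exp(-5*x).
Since exp(-5*x) solves the homogeneous equation (r = -5 is a root of multiplicity 1), multiply the trial by x. Try y_p = A*x*exp(-5*x). Substituting into the equation and dividing by exp(-5*x) gives A = 2, so y_p = 2*x*exp(-5*x).

y = C1*exp(-4*x) + C2*exp(-5*x) + 2*x*exp(-5*x)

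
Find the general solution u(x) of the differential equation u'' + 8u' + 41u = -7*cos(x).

Characteristic equation r² + 8r + 41 = 0 has discriminant (8)² - 4·(41) = -100 < 0, so r = -4 ± 5i.
Hence u_h = C1*cos(5*x)*exp(-4*x) + C2*exp(-4*x)*sin(5*x).
Try u_p = A*cos(x) + B*sin(x). Substituting and equating the coefficients of cos(x) and sin(x) gives A = -35/208, B = -7/208, so u_p = -35*cos(x)/208 - 7*sin(x)/208.

u = -35*cos(x)/208 - 7*sin(x)/208 + C1*cos(5*x)*exp(-4*x) + C2*exp(-4*x)*sin(5*x)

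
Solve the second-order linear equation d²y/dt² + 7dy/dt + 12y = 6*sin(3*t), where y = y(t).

y = -7*cos(3*t)/25 + sin(3*t)/25 + C1*exp(-3*t) + C2*exp(-4*t)

Characteristic equation r² + 7r + 12 = 0 factors as (r + 3)(r + 4) = 0, so r = -3, -4.
Hence y_h = C1*exp(-3*t) + C2*exp(-4*t).
Try y_p = A*cos(3*t) + B*sin(3*t). Substituting and equating the coefficients of cos(3t) and sin(3t) gives A = -7/25, B = 1/25, so y_p = -7*cos(3*t)/25 + sin(3*t)/25.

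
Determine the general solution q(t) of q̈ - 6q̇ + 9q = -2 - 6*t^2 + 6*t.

q = -2/9 - 2*t**2/3 - 2*t/9 + C1*exp(3*t) + C2*t*exp(3*t)

Characteristic equation r² - 6r + 9 = 0 has discriminant (-6)² - 4·(9) = 0, so r = 3 is a repeated root.
Hence q_h = (C1 + C2*t)*exp(3*t).
For the particular solution try q_p = A0 + A1*t + A2*t^2. Substituting and matching coefficients of each power of t gives A0 = -2/9, A1 = -2/9, A2 = -2/3, so q_p = -2/9 - 2*t^2/3 - 2*t/9.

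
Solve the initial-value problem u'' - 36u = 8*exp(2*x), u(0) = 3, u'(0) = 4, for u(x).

Characteristic equation r² - 36 = 0 factors as (r + 6)(r - 6) = 0, so r = -6, 6.
Hence u_h = C1*exp(-6*x) + C2*exp(6*x).
Try u_p = A*exp(2*x). Substituting into the equation and dividing by exp(2*x) gives A = -1/4, so u_p = -exp(2*x)/4.
General solution: u = -exp(2*x)/4 + C1*exp(-6*x) + C2*exp(6*x).
Apply the initial conditions: u(0) = -1/4 + C1 + C2 = 3 and u'(0) = -1/2 - 6*C1 + 6*C2 = 4. Solving gives C1 = 5/4, C2 = 2.

u = 2*exp(6*x) - exp(2*x)/4 + 5*exp(-6*x)/4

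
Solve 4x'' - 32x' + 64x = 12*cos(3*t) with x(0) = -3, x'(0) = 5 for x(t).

x = -1896*exp(4*t)/625 - 72*sin(3*t)/625 + 21*cos(3*t)/625 + 437*t*exp(4*t)/25

Divide through by 4: x'' - 8x' + 16x = 3*cos(3*t).
Characteristic equation r² - 8r + 16 = 0 has discriminant (-8)² - 4·(16) = 0, so r = 4 is a repeated root.
Hence x_h = (C1 + C2*t)*exp(4*t).
Try x_p = A*cos(3*t) + B*sin(3*t). Substituting and equating the coefficients of cos(3t) and sin(3t) gives A = 21/625, B = -72/625, so x_p = -72*sin(3*t)/625 + 21*cos(3*t)/625.
General solution: x = -72*sin(3*t)/625 + 21*cos(3*t)/625 + C1*exp(4*t) + C2*t*exp(4*t).
Apply the initial conditions: x(0) = 21/625 + C1 = -3 and x'(0) = -216/625 + C2 + 4*C1 = 5. Solving gives C1 = -1896/625, C2 = 437/25.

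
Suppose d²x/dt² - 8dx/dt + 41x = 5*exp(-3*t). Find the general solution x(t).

x = 5*exp(-3*t)/74 + C1*cos(5*t)*exp(4*t) + C2*exp(4*t)*sin(5*t)

Characteristic equation r² - 8r + 41 = 0 has discriminant (-8)² - 4·(41) = -100 < 0, so r = 4 ± 5i.
Hence x_h = C1*cos(5*t)*exp(4*t) + C2*exp(4*t)*sin(5*t).
Try x_p = A*exp(-3*t). Substituting into the equation and dividing by exp(-3*t) gives A = 5/74, so x_p = 5*exp(-3*t)/74.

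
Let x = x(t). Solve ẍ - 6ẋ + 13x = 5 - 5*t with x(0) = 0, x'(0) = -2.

x = 35/169 - 5*t/13 - 84*exp(3*t)*sin(2*t)/169 - 35*cos(2*t)*exp(3*t)/169

Characteristic equation r² - 6r + 13 = 0 has discriminant (-6)² - 4·(13) = -16 < 0, so r = 3 ± 2i.
Hence x_h = C1*cos(2*t)*exp(3*t) + C2*exp(3*t)*sin(2*t).
For the particular solution try x_p = A0 + A1*t. Substituting and matching coefficients of each power of t gives A0 = 35/169, A1 = -5/13, so x_p = 35/169 - 5*t/13.
General solution: x = 35/169 - 5*t/13 + C1*cos(2*t)*exp(3*t) + C2*exp(3*t)*sin(2*t).
Apply the initial conditions: x(0) = 35/169 + C1 = 0 and x'(0) = -5/13 + 2*C2 + 3*C1 = -2. Solving gives C1 = -35/169, C2 = -84/169.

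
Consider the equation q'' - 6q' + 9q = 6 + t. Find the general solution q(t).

q = 20/27 + t/9 + C1*exp(3*t) + C2*t*exp(3*t)

Characteristic equation r² - 6r + 9 = 0 has discriminant (-6)² - 4·(9) = 0, so r = 3 is a repeated root.
Hence q_h = (C1 + C2*t)*exp(3*t).
For the particular solution try q_p = A0 + A1*t. Substituting and matching coefficients of each power of t gives A0 = 20/27, A1 = 1/9, so q_p = 20/27 + t/9.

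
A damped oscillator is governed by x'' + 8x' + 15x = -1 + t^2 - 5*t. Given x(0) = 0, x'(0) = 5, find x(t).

Characteristic equation r² + 8r + 15 = 0 factors as (r + 5)(r + 3) = 0, so r = -5, -3.
Hence x_h = C1*exp(-5*t) + C2*exp(-3*t).
For the particular solution try x_p = A0 + A1*t + A2*t^2. Substituting and matching coefficients of each power of t gives A0 = 473/3375, A1 = -91/225, A2 = 1/15, so x_p = 473/3375 - 91*t/225 + t^2/15.
General solution: x = 473/3375 - 91*t/225 + t^2/15 + C1*exp(-5*t) + C2*exp(-3*t).
Apply the initial conditions: x(0) = 473/3375 + C1 + C2 = 0 and x'(0) = -91/225 - 5*C1 - 3*C2 = 5. Solving gives C1 = -623/250, C2 = 127/54.

x = 473/3375 - 623*exp(-5*t)/250 - 91*t/225 + t**2/15 + 127*exp(-3*t)/54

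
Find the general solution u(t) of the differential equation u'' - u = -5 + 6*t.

Characteristic equation r² - 1 = 0 factors as (r - 1)(r + 1) = 0, so r = 1, -1.
Hence u_h = C1*exp(t) + C2*exp(-t).
For the particular solution try u_p = A0 + A1*t. Substituting and matching coefficients of each power of t gives A0 = 5, A1 = -6, so u_p = 5 - 6*t.

u = 5 - 6*t + C1*exp(t) + C2*exp(-t)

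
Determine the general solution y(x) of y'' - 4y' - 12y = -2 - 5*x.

Characteristic equation r² - 4r - 12 = 0 factors as (r + 2)(r - 6) = 0, so r = -2, 6.
Hence y_h = C1*exp(-2*x) + C2*exp(6*x).
For the particular solution try y_p = A0 + A1*x. Substituting and matching coefficients of each power of x gives A0 = 1/36, A1 = 5/12, so y_p = 1/36 + 5*x/12.

y = 1/36 + 5*x/12 + C1*exp(-2*x) + C2*exp(6*x)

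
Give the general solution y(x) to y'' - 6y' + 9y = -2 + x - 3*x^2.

Characteristic equation r² - 6r + 9 = 0 has discriminant (-6)² - 4·(9) = 0, so r = 3 is a repeated root.
Hence y_h = (C1 + C2*x)*exp(3*x).
For the particular solution try y_p = A0 + A1*x + A2*x^2. Substituting and matching coefficients of each power of x gives A0 = -10/27, A1 = -1/3, A2 = -1/3, so y_p = -10/27 - x/3 - x^2/3.

y = -10/27 - x/3 - x**2/3 + C1*exp(3*x) + C2*x*exp(3*x)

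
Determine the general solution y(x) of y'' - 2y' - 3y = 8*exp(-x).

y = C1*exp(-x) + C2*exp(3*x) - 2*x*exp(-x)

Characteristic equation r² - 2r - 3 = 0 factors as (r + 1)(r - 3) = 0, so r = -1, 3.
Hence y_h = C1*exp(-x) + C2*exp(3*x).
Since exp(-x) solves the homogeneous equation (r = -1 is a root of multiplicity 1), multiply the trial by x. Try y_p = A*x*exp(-x). Substituting into the equation and dividing by exp(-x) gives A = -2, so y_p = -2*x*exp(-x).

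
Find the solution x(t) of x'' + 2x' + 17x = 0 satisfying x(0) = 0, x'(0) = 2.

x = exp(-t)*sin(4*t)/2

Characteristic equation r² + 2r + 17 = 0 has discriminant (2)² - 4·(17) = -64 < 0, so r = -1 ± 4i.
Hence x_h = C1*cos(4*t)*exp(-t) + C2*exp(-t)*sin(4*t).
Apply the initial conditions: x(0) = C1 = 0 and x'(0) = -C1 + 4*C2 = 2. Solving gives C1 = 0, C2 = 1/2.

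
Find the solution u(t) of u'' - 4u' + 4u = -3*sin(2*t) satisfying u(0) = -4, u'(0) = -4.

u = -29*exp(2*t)/8 - 3*cos(2*t)/8 + 13*t*exp(2*t)/4

Characteristic equation r² - 4r + 4 = 0 has discriminant (-4)² - 4·(4) = 0, so r = 2 is a repeated root.
Hence u_h = (C1 + C2*t)*exp(2*t).
Try u_p = A*cos(2*t) + B*sin(2*t). Substituting and equating the coefficients of cos(2t) and sin(2t) gives A = -3/8, B = 0, so u_p = -3*cos(2*t)/8.
General solution: u = -3*cos(2*t)/8 + C1*exp(2*t) + C2*t*exp(2*t).
Apply the initial conditions: u(0) = -3/8 + C1 = -4 and u'(0) = C2 + 2*C1 = -4. Solving gives C1 = -29/8, C2 = 13/4.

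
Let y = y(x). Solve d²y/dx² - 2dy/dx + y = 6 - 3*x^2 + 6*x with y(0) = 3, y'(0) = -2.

y = -6*x - 3*x**2 + 3*exp(x) + x*exp(x)

Characteristic equation r² - 2r + 1 = 0 has discriminant (-2)² - 4·(1) = 0, so r = 1 is a repeated root.
Hence y_h = (C1 + C2*x)*exp(x).
For the particular solution try y_p = A0 + A1*x + A2*x^2. Substituting and matching coefficients of each power of x gives A0 = 0, A1 = -6, A2 = -3, so y_p = -6*x - 3*x^2.
General solution: y = -6*x - 3*x^2 + C1*exp(x) + C2*x*exp(x).
Apply the initial conditions: y(0) = C1 = 3 and y'(0) = -6 + C1 + C2 = -2. Solving gives C1 = 3, C2 = 1.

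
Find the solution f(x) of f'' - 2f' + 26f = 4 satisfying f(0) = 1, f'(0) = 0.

Characteristic equation r² - 2r + 26 = 0 has discriminant (-2)² - 4·(26) = -100 < 0, so r = 1 ± 5i.
Hence f_h = C1*cos(5*x)*exp(x) + C2*exp(x)*sin(5*x).
For the particular solution try f_p = A0. Substituting and matching coefficients of each power of x gives A0 = 2/13, so f_p = 2/13.
General solution: f = 2/13 + C1*cos(5*x)*exp(x) + C2*exp(x)*sin(5*x).
Apply the initial conditions: f(0) = 2/13 + C1 = 1 and f'(0) = C1 + 5*C2 = 0. Solving gives C1 = 11/13, C2 = -11/65.

f = 2/13 - 11*exp(x)*sin(5*x)/65 + 11*cos(5*x)*exp(x)/13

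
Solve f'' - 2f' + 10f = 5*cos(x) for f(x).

Characteristic equation r² - 2r + 10 = 0 has discriminant (-2)² - 4·(10) = -36 < 0, so r = 1 ± 3i.
Hence f_h = C1*cos(3*x)*exp(x) + C2*exp(x)*sin(3*x).
Try f_p = A*cos(x) + B*sin(x). Substituting and equating the coefficients of cos(x) and sin(x) gives A = 9/17, B = -2/17, so f_p = -2*sin(x)/17 + 9*cos(x)/17.

f = -2*sin(x)/17 + 9*cos(x)/17 + C1*cos(3*x)*exp(x) + C2*exp(x)*sin(3*x)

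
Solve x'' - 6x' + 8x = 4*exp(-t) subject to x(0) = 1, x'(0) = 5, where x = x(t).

Characteristic equation r² - 6r + 8 = 0 factors as (r - 2)(r - 4) = 0, so r = 2, 4.
Hence x_h = C1*exp(2*t) + C2*exp(4*t).
Try x_p = A*exp(-t). Substituting into the equation and dividing by exp(-t) gives A = 4/15, so x_p = 4*exp(-t)/15.
General solution: x = 4*exp(-t)/15 + C1*exp(2*t) + C2*exp(4*t).
Apply the initial conditions: x(0) = 4/15 + C1 + C2 = 1 and x'(0) = -4/15 + 2*C1 + 4*C2 = 5. Solving gives C1 = -7/6, C2 = 19/10.

x = -7*exp(2*t)/6 + 4*exp(-t)/15 + 19*exp(4*t)/10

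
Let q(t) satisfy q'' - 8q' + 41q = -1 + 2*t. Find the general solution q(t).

Characteristic equation r² - 8r + 41 = 0 has discriminant (-8)² - 4·(41) = -100 < 0, so r = 4 ± 5i.
Hence q_h = C1*cos(5*t)*exp(4*t) + C2*exp(4*t)*sin(5*t).
For the particular solution try q_p = A0 + A1*t. Substituting and matching coefficients of each power of t gives A0 = -25/1681, A1 = 2/41, so q_p = -25/1681 + 2*t/41.

q = -25/1681 + 2*t/41 + C1*cos(5*t)*exp(4*t) + C2*exp(4*t)*sin(5*t)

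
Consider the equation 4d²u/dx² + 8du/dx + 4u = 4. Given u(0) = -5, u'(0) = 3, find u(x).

Divide through by 4: u'' + 2u' + u = 1.
Characteristic equation r² + 2r + 1 = 0 has discriminant (2)² - 4·(1) = 0, so r = -1 is a repeated root.
Hence u_h = (C1 + C2*x)*exp(-x).
For the particular solution try u_p = A0. Substituting and matching coefficients of each power of x gives A0 = 1, so u_p = 1.
General solution: u = 1 + C1*exp(-x) + C2*x*exp(-x).
Apply the initial conditions: u(0) = 1 + C1 = -5 and u'(0) = C2 - C1 = 3. Solving gives C1 = -6, C2 = -3.

u = 1 - 6*exp(-x) - 3*x*exp(-x)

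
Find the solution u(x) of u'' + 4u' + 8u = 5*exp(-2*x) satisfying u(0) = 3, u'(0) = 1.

u = 5*exp(-2*x)/4 + 7*exp(-2*x)*sin(2*x)/2 + 7*cos(2*x)*exp(-2*x)/4

Characteristic equation r² + 4r + 8 = 0 has discriminant (4)² - 4·(8) = -16 < 0, so r = -2 ± 2i.
Hence u_h = C1*cos(2*x)*exp(-2*x) + C2*exp(-2*x)*sin(2*x).
Try u_p = A*exp(-2*x). Substituting into the equation and dividing by exp(-2*x) gives A = 5/4, so u_p = 5*exp(-2*x)/4.
General solution: u = 5*exp(-2*x)/4 + C1*cos(2*x)*exp(-2*x) + C2*exp(-2*x)*sin(2*x).
Apply the initial conditions: u(0) = 5/4 + C1 = 3 and u'(0) = -5/2 - 2*C1 + 2*C2 = 1. Solving gives C1 = 7/4, C2 = 7/2.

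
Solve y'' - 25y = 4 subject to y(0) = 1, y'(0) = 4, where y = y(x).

Characteristic equation r² - 25 = 0 factors as (r - 5)(r + 5) = 0, so r = 5, -5.
Hence y_h = C1*exp(5*x) + C2*exp(-5*x).
For the particular solution try y_p = A0. Substituting and matching coefficients of each power of x gives A0 = -4/25, so y_p = -4/25.
General solution: y = -4/25 + C1*exp(5*x) + C2*exp(-5*x).
Apply the initial conditions: y(0) = -4/25 + C1 + C2 = 1 and y'(0) = -5*C2 + 5*C1 = 4. Solving gives C1 = 49/50, C2 = 9/50.

y = -4/25 + 9*exp(-5*x)/50 + 49*exp(5*x)/50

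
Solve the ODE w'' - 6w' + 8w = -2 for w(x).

Characteristic equation r² - 6r + 8 = 0 factors as (r - 4)(r - 2) = 0, so r = 4, 2.
Hence w_h = C1*exp(4*x) + C2*exp(2*x).
For the particular solution try w_p = A0. Substituting and matching coefficients of each power of x gives A0 = -1/4, so w_p = -1/4.

w = -1/4 + C1*exp(4*x) + C2*exp(2*x)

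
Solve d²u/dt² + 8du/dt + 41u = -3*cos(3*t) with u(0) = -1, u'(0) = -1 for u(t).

Characteristic equation r² + 8r + 41 = 0 has discriminant (8)² - 4·(41) = -100 < 0, so r = -4 ± 5i.
Hence u_h = C1*cos(5*t)*exp(-4*t) + C2*exp(-4*t)*sin(5*t).
Try u_p = A*cos(3*t) + B*sin(3*t). Substituting and equating the coefficients of cos(3t) and sin(3t) gives A = -3/50, B = -9/200, so u_p = -9*sin(3*t)/200 - 3*cos(3*t)/50.
General solution: u = -9*sin(3*t)/200 - 3*cos(3*t)/50 + C1*cos(5*t)*exp(-4*t) + C2*exp(-4*t)*sin(5*t).
Apply the initial conditions: u(0) = -3/50 + C1 = -1 and u'(0) = -27/200 - 4*C1 + 5*C2 = -1. Solving gives C1 = -47/50, C2 = -37/40.

u = -9*sin(3*t)/200 - 3*cos(3*t)/50 - 47*cos(5*t)*exp(-4*t)/50 - 37*exp(-4*t)*sin(5*t)/40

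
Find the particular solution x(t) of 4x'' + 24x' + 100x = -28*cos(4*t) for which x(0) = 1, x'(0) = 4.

x = -56*sin(4*t)/219 - 7*cos(4*t)/73 + 80*cos(4*t)*exp(-3*t)/73 + 455*exp(-3*t)*sin(4*t)/219

Divide through by 4: x'' + 6x' + 25x = -7*cos(4*t).
Characteristic equation r² + 6r + 25 = 0 has discriminant (6)² - 4·(25) = -64 < 0, so r = -3 ± 4i.
Hence x_h = C1*cos(4*t)*exp(-3*t) + C2*exp(-3*t)*sin(4*t).
Try x_p = A*cos(4*t) + B*sin(4*t). Substituting and equating the coefficients of cos(4t) and sin(4t) gives A = -7/73, B = -56/219, so x_p = -56*sin(4*t)/219 - 7*cos(4*t)/73.
General solution: x = -56*sin(4*t)/219 - 7*cos(4*t)/73 + C1*cos(4*t)*exp(-3*t) + C2*exp(-3*t)*sin(4*t).
Apply the initial conditions: x(0) = -7/73 + C1 = 1 and x'(0) = -224/219 - 3*C1 + 4*C2 = 4. Solving gives C1 = 80/73, C2 = 455/219.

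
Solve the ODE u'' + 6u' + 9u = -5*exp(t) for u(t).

u = -5*exp(t)/16 + C1*exp(-3*t) + C2*t*exp(-3*t)

Characteristic equation r² + 6r + 9 = 0 has discriminant (6)² - 4·(9) = 0, so r = -3 is a repeated root.
Hence u_h = (C1 + C2*t)*exp(-3*t).
Try u_p = A*exp(t). Substituting into the equation and dividing by exp(t) gives A = -5/16, so u_p = -5*exp(t)/16.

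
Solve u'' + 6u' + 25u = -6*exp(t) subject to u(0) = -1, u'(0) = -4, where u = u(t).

u = -3*exp(t)/16 - 25*exp(-3*t)*sin(4*t)/16 - 13*cos(4*t)*exp(-3*t)/16

Characteristic equation r² + 6r + 25 = 0 has discriminant (6)² - 4·(25) = -64 < 0, so r = -3 ± 4i.
Hence u_h = C1*cos(4*t)*exp(-3*t) + C2*exp(-3*t)*sin(4*t).
Try u_p = A*exp(t). Substituting into the equation and dividing by exp(t) gives A = -3/16, so u_p = -3*exp(t)/16.
General solution: u = -3*exp(t)/16 + C1*cos(4*t)*exp(-3*t) + C2*exp(-3*t)*sin(4*t).
Apply the initial conditions: u(0) = -3/16 + C1 = -1 and u'(0) = -3/16 - 3*C1 + 4*C2 = -4. Solving gives C1 = -13/16, C2 = -25/16.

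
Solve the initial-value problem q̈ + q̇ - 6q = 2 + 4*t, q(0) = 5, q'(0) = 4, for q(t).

Characteristic equation r² + r - 6 = 0 factors as (r - 2)(r + 3) = 0, so r = 2, -3.
Hence q_h = C1*exp(2*t) + C2*exp(-3*t).
For the particular solution try q_p = A0 + A1*t. Substituting and matching coefficients of each power of t gives A0 = -4/9, A1 = -2/3, so q_p = -4/9 - 2*t/3.
General solution: q = -4/9 - 2*t/3 + C1*exp(2*t) + C2*exp(-3*t).
Apply the initial conditions: q(0) = -4/9 + C1 + C2 = 5 and q'(0) = -2/3 - 3*C2 + 2*C1 = 4. Solving gives C1 = 21/5, C2 = 56/45.

q = -4/9 - 2*t/3 + 21*exp(2*t)/5 + 56*exp(-3*t)/45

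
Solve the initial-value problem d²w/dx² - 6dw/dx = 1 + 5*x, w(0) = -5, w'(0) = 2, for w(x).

Characteristic equation r² - 6r = 0 factors as (r - 6)r = 0, so r = 6, 0.
Hence w_h = C1*exp(6*x) + C2.
Since 0 is a characteristic root (multiplicity 1), multiply the polynomial trial by x: try w_p = x*(A0 + A1*x). Substituting and matching coefficients of each power of x gives A0 = -11/36, A1 = -5/12, so w_p = -11*x/36 - 5*x^2/12.
General solution: w = C2 - 11*x/36 - 5*x^2/12 + C1*exp(6*x).
Apply the initial conditions: w(0) = C1 + C2 = -5 and w'(0) = -11/36 + 6*C1 = 2. Solving gives C1 = 83/216, C2 = -1163/216.

w = -1163/216 - 11*x/36 - 5*x**2/12 + 83*exp(6*x)/216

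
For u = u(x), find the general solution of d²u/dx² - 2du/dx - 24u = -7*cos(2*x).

Characteristic equation r² - 2r - 24 = 0 factors as (r - 6)(r + 4) = 0, so r = 6, -4.
Hence u_h = C1*exp(6*x) + C2*exp(-4*x).
Try u_p = A*cos(2*x) + B*sin(2*x). Substituting and equating the coefficients of cos(2x) and sin(2x) gives A = 49/200, B = 7/200, so u_p = 7*sin(2*x)/200 + 49*cos(2*x)/200.

u = 7*sin(2*x)/200 + 49*cos(2*x)/200 + C1*exp(6*x) + C2*exp(-4*x)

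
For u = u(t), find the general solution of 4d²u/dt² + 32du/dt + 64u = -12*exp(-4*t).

u = C1*exp(-4*t) - 3*t**2*exp(-4*t)/2 + C2*t*exp(-4*t)

Divide through by 4: u'' + 8u' + 16u = -3*exp(-4*t).
Characteristic equation r² + 8r + 16 = 0 has discriminant (8)² - 4·(16) = 0, so r = -4 is a repeated root.
Hence u_h = (C1 + C2*t)*exp(-4*t).
Since exp(-4*t) solves the homogeneous equation (r = -4 is a root of multiplicity 2), multiply the trial by t^2. Try u_p = A*t^2*exp(-4*t). Substituting into the equation and dividing by exp(-4*t) gives A = -3/2, so u_p = -3*t^2*exp(-4*t)/2.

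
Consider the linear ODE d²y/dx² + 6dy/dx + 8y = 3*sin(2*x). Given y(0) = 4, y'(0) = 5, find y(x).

Characteristic equation r² + 6r + 8 = 0 factors as (r + 2)(r + 4) = 0, so r = -2, -4.
Hence y_h = C1*exp(-2*x) + C2*exp(-4*x).
Try y_p = A*cos(2*x) + B*sin(2*x). Substituting and equating the coefficients of cos(2x) and sin(2x) gives A = -9/40, B = 3/40, so y_p = -9*cos(2*x)/40 + 3*sin(2*x)/40.
General solution: y = -9*cos(2*x)/40 + 3*sin(2*x)/40 + C1*exp(-2*x) + C2*exp(-4*x).
Apply the initial conditions: y(0) = -9/40 + C1 + C2 = 4 and y'(0) = 3/20 - 4*C2 - 2*C1 = 5. Solving gives C1 = 87/8, C2 = -133/20.

y = -133*exp(-4*x)/20 - 9*cos(2*x)/40 + 3*sin(2*x)/40 + 87*exp(-2*x)/8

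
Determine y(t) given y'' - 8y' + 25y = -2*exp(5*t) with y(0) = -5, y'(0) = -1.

Characteristic equation r² - 8r + 25 = 0 has discriminant (-8)² - 4·(25) = -36 < 0, so r = 4 ± 3i.
Hence y_h = C1*cos(3*t)*exp(4*t) + C2*exp(4*t)*sin(3*t).
Try y_p = A*exp(5*t). Substituting into the equation and dividing by exp(5*t) gives A = -1/5, so y_p = -exp(5*t)/5.
General solution: y = -exp(5*t)/5 + C1*cos(3*t)*exp(4*t) + C2*exp(4*t)*sin(3*t).
Apply the initial conditions: y(0) = -1/5 + C1 = -5 and y'(0) = -1 + 3*C2 + 4*C1 = -1. Solving gives C1 = -24/5, C2 = 32/5.

y = -exp(5*t)/5 - 24*cos(3*t)*exp(4*t)/5 + 32*exp(4*t)*sin(3*t)/5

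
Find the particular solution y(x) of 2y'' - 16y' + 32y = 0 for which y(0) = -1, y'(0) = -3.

Divide through by 2: y'' - 8y' + 16y = 0.
Characteristic equation r² - 8r + 16 = 0 has discriminant (-8)² - 4·(16) = 0, so r = 4 is a repeated root.
Hence y_h = (C1 + C2*x)*exp(4*x).
Apply the initial conditions: y(0) = C1 = -1 and y'(0) = C2 + 4*C1 = -3. Solving gives C1 = -1, C2 = 1.

y = -exp(4*x) + x*exp(4*x)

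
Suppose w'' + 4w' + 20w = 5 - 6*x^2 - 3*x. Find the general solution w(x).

w = 143/500 - 3*x**2/10 - 3*x/100 + C1*cos(4*x)*exp(-2*x) + C2*exp(-2*x)*sin(4*x)

Characteristic equation r² + 4r + 20 = 0 has discriminant (4)² - 4·(20) = -64 < 0, so r = -2 ± 4i.
Hence w_h = C1*cos(4*x)*exp(-2*x) + C2*exp(-2*x)*sin(4*x).
For the particular solution try w_p = A0 + A1*x + A2*x^2. Substituting and matching coefficients of each power of x gives A0 = 143/500, A1 = -3/100, A2 = -3/10, so w_p = 143/500 - 3*x^2/10 - 3*x/100.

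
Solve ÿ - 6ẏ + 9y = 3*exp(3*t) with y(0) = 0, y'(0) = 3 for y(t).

y = 3*t*exp(3*t) + 3*t**2*exp(3*t)/2

Characteristic equation r² - 6r + 9 = 0 has discriminant (-6)² - 4·(9) = 0, so r = 3 is a repeated root.
Hence y_h = (C1 + C2*t)*exp(3*t).
Since exp(3*t) solves the homogeneous equation (r = 3 is a root of multiplicity 2), multiply the trial by t^2. Try y_p = A*t^2*exp(3*t). Substituting into the equation and dividing by exp(3*t) gives A = 3/2, so y_p = 3*t^2*exp(3*t)/2.
General solution: y = C1*exp(3*t) + 3*t^2*exp(3*t)/2 + C2*t*exp(3*t).
Apply the initial conditions: y(0) = C1 = 0 and y'(0) = C2 + 3*C1 = 3. Solving gives C1 = 0, C2 = 3.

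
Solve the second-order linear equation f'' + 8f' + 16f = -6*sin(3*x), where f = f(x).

f = -42*sin(3*x)/625 + 144*cos(3*x)/625 + C1*exp(-4*x) + C2*x*exp(-4*x)

Characteristic equation r² + 8r + 16 = 0 has discriminant (8)² - 4·(16) = 0, so r = -4 is a repeated root.
Hence f_h = (C1 + C2*x)*exp(-4*x).
Try f_p = A*cos(3*x) + B*sin(3*x). Substituting and equating the coefficients of cos(3x) and sin(3x) gives A = 144/625, B = -42/625, so f_p = -42*sin(3*x)/625 + 144*cos(3*x)/625.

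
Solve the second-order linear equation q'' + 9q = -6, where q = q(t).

q = -2/3 + C1*cos(3*t) + C2*sin(3*t)

Characteristic equation r² + 9 = 0 has discriminant (0)² - 4·(9) = -36 < 0, so r = ± 3i.
Hence q_h = C1*cos(3*t) + C2*sin(3*t).
For the particular solution try q_p = A0. Substituting and matching coefficients of each power of t gives A0 = -2/3, so q_p = -2/3.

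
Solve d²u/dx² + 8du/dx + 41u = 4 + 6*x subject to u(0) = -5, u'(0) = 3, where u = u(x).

u = 116/1681 + 6*x/41 - 29287*exp(-4*x)*sin(5*x)/8405 - 8521*cos(5*x)*exp(-4*x)/1681

Characteristic equation r² + 8r + 41 = 0 has discriminant (8)² - 4·(41) = -100 < 0, so r = -4 ± 5i.
Hence u_h = C1*cos(5*x)*exp(-4*x) + C2*exp(-4*x)*sin(5*x).
For the particular solution try u_p = A0 + A1*x. Substituting and matching coefficients of each power of x gives A0 = 116/1681, A1 = 6/41, so u_p = 116/1681 + 6*x/41.
General solution: u = 116/1681 + 6*x/41 + C1*cos(5*x)*exp(-4*x) + C2*exp(-4*x)*sin(5*x).
Apply the initial conditions: u(0) = 116/1681 + C1 = -5 and u'(0) = 6/41 - 4*C1 + 5*C2 = 3. Solving gives C1 = -8521/1681, C2 = -29287/8405.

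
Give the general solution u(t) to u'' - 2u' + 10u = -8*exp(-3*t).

Characteristic equation r² - 2r + 10 = 0 has discriminant (-2)² - 4·(10) = -36 < 0, so r = 1 ± 3i.
Hence u_h = C1*cos(3*t)*exp(t) + C2*exp(t)*sin(3*t).
Try u_p = A*exp(-3*t). Substituting into the equation and dividing by exp(-3*t) gives A = -8/25, so u_p = -8*exp(-3*t)/25.

u = -8*exp(-3*t)/25 + C1*cos(3*t)*exp(t) + C2*exp(t)*sin(3*t)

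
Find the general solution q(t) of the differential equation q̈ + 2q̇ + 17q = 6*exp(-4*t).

q = 6*exp(-4*t)/25 + C1*cos(4*t)*exp(-t) + C2*exp(-t)*sin(4*t)

Characteristic equation r² + 2r + 17 = 0 has discriminant (2)² - 4·(17) = -64 < 0, so r = -1 ± 4i.
Hence q_h = C1*cos(4*t)*exp(-t) + C2*exp(-t)*sin(4*t).
Try q_p = A*exp(-4*t). Substituting into the equation and dividing by exp(-4*t) gives A = 6/25, so q_p = 6*exp(-4*t)/25.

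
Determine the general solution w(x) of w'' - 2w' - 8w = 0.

w = C1*exp(-2*x) + C2*exp(4*x)

Characteristic equation r² - 2r - 8 = 0 factors as (r + 2)(r - 4) = 0, so r = -2, 4.
Hence w_h = C1*exp(-2*x) + C2*exp(4*x).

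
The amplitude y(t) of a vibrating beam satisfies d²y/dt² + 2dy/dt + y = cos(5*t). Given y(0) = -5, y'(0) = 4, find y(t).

Characteristic equation r² + 2r + 1 = 0 has discriminant (2)² - 4·(1) = 0, so r = -1 is a repeated root.
Hence y_h = (C1 + C2*t)*exp(-t).
Try y_p = A*cos(5*t) + B*sin(5*t). Substituting and equating the coefficients of cos(5t) and sin(5t) gives A = -6/169, B = 5/338, so y_p = -6*cos(5*t)/169 + 5*sin(5*t)/338.
General solution: y = -6*cos(5*t)/169 + 5*sin(5*t)/338 + C1*exp(-t) + C2*t*exp(-t).
Apply the initial conditions: y(0) = -6/169 + C1 = -5 and y'(0) = 25/338 + C2 - C1 = 4. Solving gives C1 = -839/169, C2 = -27/26.

y = -839*exp(-t)/169 - 6*cos(5*t)/169 + 5*sin(5*t)/338 - 27*t*exp(-t)/26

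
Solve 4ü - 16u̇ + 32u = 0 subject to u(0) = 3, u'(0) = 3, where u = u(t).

Divide through by 4: u'' - 4u' + 8u = 0.
Characteristic equation r² - 4r + 8 = 0 has discriminant (-4)² - 4·(8) = -16 < 0, so r = 2 ± 2i.
Hence u_h = C1*cos(2*t)*exp(2*t) + C2*exp(2*t)*sin(2*t).
Apply the initial conditions: u(0) = C1 = 3 and u'(0) = 2*C1 + 2*C2 = 3. Solving gives C1 = 3, C2 = -3/2.

u = 3*cos(2*t)*exp(2*t) - 3*exp(2*t)*sin(2*t)/2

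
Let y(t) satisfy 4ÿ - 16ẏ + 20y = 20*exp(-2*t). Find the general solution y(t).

Divide through by 4: y'' - 4y' + 5y = 5*exp(-2*t).
Characteristic equation r² - 4r + 5 = 0 has discriminant (-4)² - 4·(5) = -4 < 0, so r = 2 ± i.
Hence y_h = C1*cos(t)*exp(2*t) + C2*exp(2*t)*sin(t).
Try y_p = A*exp(-2*t). Substituting into the equation and dividing by exp(-2*t) gives A = 5/17, so y_p = 5*exp(-2*t)/17.

y = 5*exp(-2*t)/17 + C1*cos(t)*exp(2*t) + C2*exp(2*t)*sin(t)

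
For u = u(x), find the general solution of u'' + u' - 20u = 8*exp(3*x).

u = -exp(3*x) + C1*exp(-5*x) + C2*exp(4*x)

Characteristic equation r² + r - 20 = 0 factors as (r + 5)(r - 4) = 0, so r = -5, 4.
Hence u_h = C1*exp(-5*x) + C2*exp(4*x).
Try u_p = A*exp(3*x). Substituting into the equation and dividing by exp(3*x) gives A = -1, so u_p = -exp(3*x).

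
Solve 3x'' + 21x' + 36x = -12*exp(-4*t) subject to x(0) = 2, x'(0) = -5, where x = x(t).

x = -exp(-3*t) + 3*exp(-4*t) + 4*t*exp(-4*t)

Divide through by 3: x'' + 7x' + 12x = -4*exp(-4*t).
Characteristic equation r² + 7r + 12 = 0 factors as (r + 4)(r + 3) = 0, so r = -4, -3.
Hence x_h = C1*exp(-4*t) + C2*exp(-3*t).
Since exp(-4*t) solves the homogeneous equation (r = -4 is a root of multiplicity 1), multiply the trial by t. Try x_p = A*t*exp(-4*t). Substituting into the equation and dividing by exp(-4*t) gives A = 4, so x_p = 4*t*exp(-4*t).
General solution: x = C1*exp(-4*t) + C2*exp(-3*t) + 4*t*exp(-4*t).
Apply the initial conditions: x(0) = C1 + C2 = 2 and x'(0) = 4 - 4*C1 - 3*C2 = -5. Solving gives C1 = 3, C2 = -1.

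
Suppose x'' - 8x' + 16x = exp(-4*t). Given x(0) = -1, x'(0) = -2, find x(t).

x = -65*exp(4*t)/64 + exp(-4*t)/64 + 17*t*exp(4*t)/8

Characteristic equation r² - 8r + 16 = 0 has discriminant (-8)² - 4·(16) = 0, so r = 4 is a repeated root.
Hence x_h = (C1 + C2*t)*exp(4*t).
Try x_p = A*exp(-4*t). Substituting into the equation and dividing by exp(-4*t) gives A = 1/64, so x_p = exp(-4*t)/64.
General solution: x = exp(-4*t)/64 + C1*exp(4*t) + C2*t*exp(4*t).
Apply the initial conditions: x(0) = 1/64 + C1 = -1 and x'(0) = -1/16 + C2 + 4*C1 = -2. Solving gives C1 = -65/64, C2 = 17/8.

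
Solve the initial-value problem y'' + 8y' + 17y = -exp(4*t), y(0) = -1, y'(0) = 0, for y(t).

Characteristic equation r² + 8r + 17 = 0 has discriminant (8)² - 4·(17) = -4 < 0, so r = -4 ± i.
Hence y_h = C1*cos(t)*exp(-4*t) + C2*exp(-4*t)*sin(t).
Try y_p = A*exp(4*t). Substituting into the equation and dividing by exp(4*t) gives A = -1/65, so y_p = -exp(4*t)/65.
General solution: y = -exp(4*t)/65 + C1*cos(t)*exp(-4*t) + C2*exp(-4*t)*sin(t).
Apply the initial conditions: y(0) = -1/65 + C1 = -1 and y'(0) = -4/65 + C2 - 4*C1 = 0. Solving gives C1 = -64/65, C2 = -252/65.

y = -exp(4*t)/65 - 252*exp(-4*t)*sin(t)/65 - 64*cos(t)*exp(-4*t)/65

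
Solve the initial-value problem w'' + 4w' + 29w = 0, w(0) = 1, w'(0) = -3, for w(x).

w = cos(5*x)*exp(-2*x) - exp(-2*x)*sin(5*x)/5

Characteristic equation r² + 4r + 29 = 0 has discriminant (4)² - 4·(29) = -100 < 0, so r = -2 ± 5i.
Hence w_h = C1*cos(5*x)*exp(-2*x) + C2*exp(-2*x)*sin(5*x).
Apply the initial conditions: w(0) = C1 = 1 and w'(0) = -2*C1 + 5*C2 = -3. Solving gives C1 = 1, C2 = -1/5.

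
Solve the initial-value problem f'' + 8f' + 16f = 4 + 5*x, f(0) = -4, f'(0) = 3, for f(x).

f = 3/32 - 131*exp(-4*x)/32 + 5*x/16 - 219*x*exp(-4*x)/16

Characteristic equation r² + 8r + 16 = 0 has discriminant (8)² - 4·(16) = 0, so r = -4 is a repeated root.
Hence f_h = (C1 + C2*x)*exp(-4*x).
For the particular solution try f_p = A0 + A1*x. Substituting and matching coefficients of each power of x gives A0 = 3/32, A1 = 5/16, so f_p = 3/32 + 5*x/16.
General solution: f = 3/32 + 5*x/16 + C1*exp(-4*x) + C2*x*exp(-4*x).
Apply the initial conditions: f(0) = 3/32 + C1 = -4 and f'(0) = 5/16 + C2 - 4*C1 = 3. Solving gives C1 = -131/32, C2 = -219/16.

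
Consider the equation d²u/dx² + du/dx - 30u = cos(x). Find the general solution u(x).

Characteristic equation r² + r - 30 = 0 factors as (r + 6)(r - 5) = 0, so r = -6, 5.
Hence u_h = C1*exp(-6*x) + C2*exp(5*x).
Try u_p = A*cos(x) + B*sin(x). Substituting and equating the coefficients of cos(x) and sin(x) gives A = -31/962, B = 1/962, so u_p = -31*cos(x)/962 + sin(x)/962.

u = -31*cos(x)/962 + sin(x)/962 + C1*exp(-6*x) + C2*exp(5*x)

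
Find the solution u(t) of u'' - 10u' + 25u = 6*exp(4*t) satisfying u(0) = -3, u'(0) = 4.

Characteristic equation r² - 10r + 25 = 0 has discriminant (-10)² - 4·(25) = 0, so r = 5 is a repeated root.
Hence u_h = (C1 + C2*t)*exp(5*t).
Try u_p = A*exp(4*t). Substituting into the equation and dividing by exp(4*t) gives A = 6, so u_p = 6*exp(4*t).
General solution: u = 6*exp(4*t) + C1*exp(5*t) + C2*t*exp(5*t).
Apply the initial conditions: u(0) = 6 + C1 = -3 and u'(0) = 24 + C2 + 5*C1 = 4. Solving gives C1 = -9, C2 = 25.

u = -9*exp(5*t) + 6*exp(4*t) + 25*t*exp(5*t)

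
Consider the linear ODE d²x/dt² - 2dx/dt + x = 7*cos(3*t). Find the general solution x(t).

Characteristic equation r² - 2r + 1 = 0 has discriminant (-2)² - 4·(1) = 0, so r = 1 is a repeated root.
Hence x_h = (C1 + C2*t)*exp(t).
Try x_p = A*cos(3*t) + B*sin(3*t). Substituting and equating the coefficients of cos(3t) and sin(3t) gives A = -14/25, B = -21/50, so x_p = -21*sin(3*t)/50 - 14*cos(3*t)/25.

x = -21*sin(3*t)/50 - 14*cos(3*t)/25 + C1*exp(t) + C2*t*exp(t)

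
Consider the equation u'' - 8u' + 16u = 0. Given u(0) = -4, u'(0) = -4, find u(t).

Characteristic equation r² - 8r + 16 = 0 has discriminant (-8)² - 4·(16) = 0, so r = 4 is a repeated root.
Hence u_h = (C1 + C2*t)*exp(4*t).
Apply the initial conditions: u(0) = C1 = -4 and u'(0) = C2 + 4*C1 = -4. Solving gives C1 = -4, C2 = 12.

u = -4*exp(4*t) + 12*t*exp(4*t)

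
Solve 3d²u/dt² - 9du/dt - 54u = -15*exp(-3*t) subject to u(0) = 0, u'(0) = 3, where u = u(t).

u = -22*exp(-3*t)/81 + 22*exp(6*t)/81 + 5*t*exp(-3*t)/9

Divide through by 3: u'' - 3u' - 18u = -5*exp(-3*t).
Characteristic equation r² - 3r - 18 = 0 factors as (r - 6)(r + 3) = 0, so r = 6, -3.
Hence u_h = C1*exp(6*t) + C2*exp(-3*t).
Since exp(-3*t) solves the homogeneous equation (r = -3 is a root of multiplicity 1), multiply the trial by t. Try u_p = A*t*exp(-3*t). Substituting into the equation and dividing by exp(-3*t) gives A = 5/9, so u_p = 5*t*exp(-3*t)/9.
General solution: u = C1*exp(6*t) + C2*exp(-3*t) + 5*t*exp(-3*t)/9.
Apply the initial conditions: u(0) = C1 + C2 = 0 and u'(0) = 5/9 - 3*C2 + 6*C1 = 3. Solving gives C1 = 22/81, C2 = -22/81.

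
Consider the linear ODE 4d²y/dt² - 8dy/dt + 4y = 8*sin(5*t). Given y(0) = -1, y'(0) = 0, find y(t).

y = -174*exp(t)/169 - 12*sin(5*t)/169 + 5*cos(5*t)/169 + 18*t*exp(t)/13

Divide through by 4: y'' - 2y' + y = 2*sin(5*t).
Characteristic equation r² - 2r + 1 = 0 has discriminant (-2)² - 4·(1) = 0, so r = 1 is a repeated root.
Hence y_h = (C1 + C2*t)*exp(t).
Try y_p = A*cos(5*t) + B*sin(5*t). Substituting and equating the coefficients of cos(5t) and sin(5t) gives A = 5/169, B = -12/169, so y_p = -12*sin(5*t)/169 + 5*cos(5*t)/169.
General solution: y = -12*sin(5*t)/169 + 5*cos(5*t)/169 + C1*exp(t) + C2*t*exp(t).
Apply the initial conditions: y(0) = 5/169 + C1 = -1 and y'(0) = -60/169 + C1 + C2 = 0. Solving gives C1 = -174/169, C2 = 18/13.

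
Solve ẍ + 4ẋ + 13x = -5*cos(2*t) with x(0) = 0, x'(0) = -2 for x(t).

Characteristic equation r² + 4r + 13 = 0 has discriminant (4)² - 4·(13) = -36 < 0, so r = -2 ± 3i.
Hence x_h = C1*cos(3*t)*exp(-2*t) + C2*exp(-2*t)*sin(3*t).
Try x_p = A*cos(2*t) + B*sin(2*t). Substituting and equating the coefficients of cos(2t) and sin(2t) gives A = -9/29, B = -8/29, so x_p = -9*cos(2*t)/29 - 8*sin(2*t)/29.
General solution: x = -9*cos(2*t)/29 - 8*sin(2*t)/29 + C1*cos(3*t)*exp(-2*t) + C2*exp(-2*t)*sin(3*t).
Apply the initial conditions: x(0) = -9/29 + C1 = 0 and x'(0) = -16/29 - 2*C1 + 3*C2 = -2. Solving gives C1 = 9/29, C2 = -8/29.

x = -9*cos(2*t)/29 - 8*sin(2*t)/29 - 8*exp(-2*t)*sin(3*t)/29 + 9*cos(3*t)*exp(-2*t)/29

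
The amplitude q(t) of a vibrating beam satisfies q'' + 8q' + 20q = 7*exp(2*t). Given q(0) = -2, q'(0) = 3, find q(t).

q = 7*exp(2*t)/40 - 121*exp(-4*t)*sin(2*t)/40 - 87*cos(2*t)*exp(-4*t)/40

Characteristic equation r² + 8r + 20 = 0 has discriminant (8)² - 4·(20) = -16 < 0, so r = -4 ± 2i.
Hence q_h = C1*cos(2*t)*exp(-4*t) + C2*exp(-4*t)*sin(2*t).
Try q_p = A*exp(2*t). Substituting into the equation and dividing by exp(2*t) gives A = 7/40, so q_p = 7*exp(2*t)/40.
General solution: q = 7*exp(2*t)/40 + C1*cos(2*t)*exp(-4*t) + C2*exp(-4*t)*sin(2*t).
Apply the initial conditions: q(0) = 7/40 + C1 = -2 and q'(0) = 7/20 - 4*C1 + 2*C2 = 3. Solving gives C1 = -87/40, C2 = -121/40.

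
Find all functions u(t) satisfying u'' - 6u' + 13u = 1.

Characteristic equation r² - 6r + 13 = 0 has discriminant (-6)² - 4·(13) = -16 < 0, so r = 3 ± 2i.
Hence u_h = C1*cos(2*t)*exp(3*t) + C2*exp(3*t)*sin(2*t).
For the particular solution try u_p = A0. Substituting and matching coefficients of each power of t gives A0 = 1/13, so u_p = 1/13.

u = 1/13 + C1*cos(2*t)*exp(3*t) + C2*exp(3*t)*sin(2*t)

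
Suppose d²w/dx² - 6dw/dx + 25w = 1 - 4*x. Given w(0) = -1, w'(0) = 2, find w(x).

w = 1/625 - 4*x/25 - 626*cos(4*x)*exp(3*x)/625 + 807*exp(3*x)*sin(4*x)/625

Characteristic equation r² - 6r + 25 = 0 has discriminant (-6)² - 4·(25) = -64 < 0, so r = 3 ± 4i.
Hence w_h = C1*cos(4*x)*exp(3*x) + C2*exp(3*x)*sin(4*x).
For the particular solution try w_p = A0 + A1*x. Substituting and matching coefficients of each power of x gives A0 = 1/625, A1 = -4/25, so w_p = 1/625 - 4*x/25.
General solution: w = 1/625 - 4*x/25 + C1*cos(4*x)*exp(3*x) + C2*exp(3*x)*sin(4*x).
Apply the initial conditions: w(0) = 1/625 + C1 = -1 and w'(0) = -4/25 + 3*C1 + 4*C2 = 2. Solving gives C1 = -626/625, C2 = 807/625.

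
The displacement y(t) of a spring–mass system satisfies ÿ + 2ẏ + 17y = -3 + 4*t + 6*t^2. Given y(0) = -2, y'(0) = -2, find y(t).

Characteristic equation r² + 2r + 17 = 0 has discriminant (2)² - 4·(17) = -64 < 0, so r = -1 ± 4i.
Hence y_h = C1*cos(4*t)*exp(-t) + C2*exp(-t)*sin(4*t).
For the particular solution try y_p = A0 + A1*t + A2*t^2. Substituting and matching coefficients of each power of t gives A0 = -1159/4913, A1 = 44/289, A2 = 6/17, so y_p = -1159/4913 + 6*t^2/17 + 44*t/289.
General solution: y = -1159/4913 + 6*t^2/17 + 44*t/289 + C1*cos(4*t)*exp(-t) + C2*exp(-t)*sin(4*t).
Apply the initial conditions: y(0) = -1159/4913 + C1 = -2 and y'(0) = 44/289 - C1 + 4*C2 = -2. Solving gives C1 = -8667/4913, C2 = -19241/19652.

y = -1159/4913 + 6*t**2/17 + 44*t/289 - 19241*exp(-t)*sin(4*t)/19652 - 8667*cos(4*t)*exp(-t)/4913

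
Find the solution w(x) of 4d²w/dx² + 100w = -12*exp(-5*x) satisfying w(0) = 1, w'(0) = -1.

w = -13*sin(5*x)/50 - 3*exp(-5*x)/50 + 53*cos(5*x)/50

Divide through by 4: w'' + 25w = -3*exp(-5*x).
Characteristic equation r² + 25 = 0 has discriminant (0)² - 4·(25) = -100 < 0, so r = ± 5i.
Hence w_h = C1*cos(5*x) + C2*sin(5*x).
Try w_p = A*exp(-5*x). Substituting into the equation and dividing by exp(-5*x) gives A = -3/50, so w_p = -3*exp(-5*x)/50.
General solution: w = -3*exp(-5*x)/50 + C1*cos(5*x) + C2*sin(5*x).
Apply the initial conditions: w(0) = -3/50 + C1 = 1 and w'(0) = 3/10 + 5*C2 = -1. Solving gives C1 = 53/50, C2 = -13/50.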